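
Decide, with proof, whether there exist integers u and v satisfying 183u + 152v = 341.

Since gcd(183, 152) = 1, every integer is an integer combination of 183 and 152.
Dividing repeatedly: 183 = 1·152 + 31, 152 = 4·31 + 28, 31 = 1·28 + 3, 28 = 9·3 + 1, 3 = 3·1 + 0.
Unwinding: 1 = 28 − 9·3 = 28 − 9·(31 − 1·28) = −9·31 + 10·28 = −9·31 + 10·(152 − 4·31) = 10·152 − 49·31 = 10·152 − 49·(183 − 1·152) = −49·183 + 59·152, i.e. 183·(-49) + 152·59 = 1.
Multiplying through by 341: u = (-49)·341 = -16709, v = 59·341 = 20119 is a solution.
Shifting by a multiple of (152, −183) keeps it a solution: u = -16709 + 110·152 = 11, v = 20119 − 110·183 = -11.
Indeed 183·11 + 152·(-11) = 2013 − 1672 = 341.

u = 11, v = -11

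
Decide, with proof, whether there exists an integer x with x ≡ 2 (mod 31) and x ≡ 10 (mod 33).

x = 901

gcd(31, 33) = 1, so the Chinese Remainder Theorem guarantees exactly one residue class mod 1023 satisfying both.
Write x = 2 + 31t and require 2 + 31t ≡ 10 (mod 33), i.e. 31t ≡ 8 (mod 33).
Note 31·16 = 496 ≡ 1 (mod 33) (as 496 − 1 = 15·33), so 31⁻¹ ≡ 16.
Therefore t ≡ 16·8 = 128 ≡ 29 (mod 33).
Taking t = 29 gives x = 2 + 31·29 = 901.
Indeed 901 ≡ 2 (mod 31) and 901 ≡ 10 (mod 33).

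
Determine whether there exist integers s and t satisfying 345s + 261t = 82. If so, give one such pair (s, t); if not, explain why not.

gcd(345, 261) = 3, so every integer of the form 345s + 261t is a multiple of 3.
However 82 leaves remainder 1 on division by 3.
Hence no integers s, t satisfy the equation.

There are no such integers.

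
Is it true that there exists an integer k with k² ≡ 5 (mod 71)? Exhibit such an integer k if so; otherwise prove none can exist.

k = 54 works: 54² = 2916, and 2916 − 5 = 2911 = 41·71.

k = 54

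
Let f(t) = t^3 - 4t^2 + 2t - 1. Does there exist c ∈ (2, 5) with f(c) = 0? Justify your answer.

f(2) = -5 and f(5) = 34, which have opposite signs.
Since f is a polynomial it is continuous on [2, 5].
By the Intermediate Value Theorem f must vanish at some point of (2, 5).

Such a root exists.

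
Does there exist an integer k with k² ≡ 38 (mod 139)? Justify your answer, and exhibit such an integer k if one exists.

k = 49

k = 49 works: 49² = 2401, and 2401 − 38 = 2363 = 17·139.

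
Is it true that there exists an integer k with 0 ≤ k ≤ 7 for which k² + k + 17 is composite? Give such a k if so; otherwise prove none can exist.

The values for k = 0, 1, …, 7 are 17, 19, 23, 29, 37, 47, 59, 73, and each of these is prime.
So no value in the range makes the expression composite.

There is no such integer k in that range.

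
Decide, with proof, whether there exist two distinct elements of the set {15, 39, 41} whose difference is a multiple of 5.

No such pair exists.

Two integers differ by a multiple of 5 exactly when they have the same residue mod 5. The residues are 15↦0, 39↦4, 41↦1.
These 3 residues are pairwise different, hence no difference of two elements is divisible by 5.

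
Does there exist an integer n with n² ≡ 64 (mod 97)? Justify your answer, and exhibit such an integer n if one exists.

n = 89

Take n = 89. Then 89² = 7921 = 81·97 + 64, so 89² ≡ 64 (mod 97).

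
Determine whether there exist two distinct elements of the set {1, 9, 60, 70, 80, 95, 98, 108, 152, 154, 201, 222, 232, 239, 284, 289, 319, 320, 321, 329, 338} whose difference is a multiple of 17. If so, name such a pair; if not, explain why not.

1 mod 17 = 1 and 154 mod 17 = 1, so 154 − 1 = 153 = 9·17.

Yes: 1 and 154.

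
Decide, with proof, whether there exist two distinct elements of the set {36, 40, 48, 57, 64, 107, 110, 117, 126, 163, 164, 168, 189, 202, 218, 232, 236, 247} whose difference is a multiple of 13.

36 mod 13 = 10 and 218 mod 13 = 10, so 218 − 36 = 182 = 14·13.

The pair (36, 218) works.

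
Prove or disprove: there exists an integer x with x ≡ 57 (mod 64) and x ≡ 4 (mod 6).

No, no such integer exists.

Both moduli are multiples of 2 = gcd(64, 6), so any solution would satisfy x ≡ 57 and x ≡ 4 modulo 2 simultaneously.
These are incompatible: 57 − 4 = 53 is not divisible by 2.
Hence the system has no solution.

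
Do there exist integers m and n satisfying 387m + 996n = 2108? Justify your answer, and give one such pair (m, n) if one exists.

No, no such integers exist.

Both 387 and 996 are divisible by gcd(387, 996) = 3, hence so is any combination 387m + 996n.
But 2108 is not a multiple of 3 (it leaves remainder 2).
Hence no integers m, n satisfy the equation.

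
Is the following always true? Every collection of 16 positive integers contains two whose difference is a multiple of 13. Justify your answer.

Partition the integers by their residue mod 13; there are 13 classes.
Placing 16 integers into 13 classes, some class receives at least two — say a and b.
Equal remainders mean a − b ≡ 0 (mod 13), so 13 divides their difference.

True.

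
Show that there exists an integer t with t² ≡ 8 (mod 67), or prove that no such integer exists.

67 is prime, so by Euler's criterion 8 is a square mod 67 iff 8^((67−1)/2) = 8^33 ≡ 1 (mod 67).
Squaring successively (mod 67): 8^2 = 64 ≡ 64; 8^4 ≡ 64² = 4096 ≡ 9; 8^8 ≡ 9² = 81 ≡ 14; 8^16 ≡ 14² = 196 ≡ 62; 8^32 ≡ 62² = 3844 ≡ 25.
Since 33 = 32 + 1, 8^33 ≡ 25 · 8; multiplying out mod 67: 25·8 = 200 ≡ 66. Thus 8^33 ≡ 66 ≡ −1 (mod 67).
By Euler's criterion 8 is a quadratic non-residue mod 67: no t satisfies t² ≡ 8 (mod 67).

No such integer exists.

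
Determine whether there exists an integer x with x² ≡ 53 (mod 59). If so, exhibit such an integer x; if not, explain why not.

x = 42

x = 42 works: 42² = 1764, and 1764 − 53 = 1711 = 29·59.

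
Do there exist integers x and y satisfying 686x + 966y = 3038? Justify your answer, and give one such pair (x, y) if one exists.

Since gcd(686, 966) = 14 and 3038 = 14·217, Bézout's identity guarantees a solution.
Dividing through by 14 reduces the equation to 49x + 69y = 217.
Euclidean algorithm: 69 = 1·49 + 20, 49 = 2·20 + 9, 20 = 2·9 + 2, 9 = 4·2 + 1, 2 = 2·1 + 0.
Back-substituting, 1 = 9 − 4·2 = 9 − 4·(20 − 2·9) = −4·20 + 9·9 = −4·20 + 9·(49 − 2·20) = 9·49 − 22·20 = 9·49 − 22·(69 − 1·49) = −22·69 + 31·49; that is, 49·31 + 69·(-22) = 1.
Times 217: 49·6727 + 69·(-4774) = 217, so (6727, -4774) solves it.
The general solution is x = 6727 + 69k, y = -4774 − 49k; taking k = -97 gives the smaller pair x = 34, y = -21.
Indeed 686·34 + 966·(-21) = 23324 − 20286 = 3038.

x = 34, y = -21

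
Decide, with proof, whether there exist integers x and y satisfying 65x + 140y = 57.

There are no such integers.

gcd(65, 140) = 5, so every integer of the form 65x + 140y is a multiple of 5.
But 57 = 5·11 + 2, so 5 ∤ 57.
So the equation is unsolvable over ℤ.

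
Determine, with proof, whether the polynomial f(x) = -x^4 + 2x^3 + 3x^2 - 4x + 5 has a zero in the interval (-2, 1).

Yes, f has a root in the interval.

f(-2) = -7 and f(1) = 5, which have opposite signs.
f is continuous everywhere (it is a polynomial), in particular on [-2, 1].
By the Intermediate Value Theorem f must vanish at some point of (-2, 1).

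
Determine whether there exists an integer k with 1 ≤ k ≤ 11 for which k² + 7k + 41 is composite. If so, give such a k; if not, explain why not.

At k = 1: 1² + 7·1 + 41 = 49 = 7·7, which is composite.

k = 1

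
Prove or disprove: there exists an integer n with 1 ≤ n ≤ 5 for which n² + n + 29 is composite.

n = 4

At n = 4: 4² + 4 + 29 = 49 = 7·7, which is composite.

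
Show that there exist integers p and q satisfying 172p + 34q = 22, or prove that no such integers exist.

Since gcd(172, 34) = 2 and 22 = 2·11, Bézout's identity guarantees a solution.
Dividing through by 2 reduces the equation to 86p + 17q = 11.
Run the Euclidean algorithm on 86 and 17: 86 = 5·17 + 1, 17 = 17·1 + 0.
Unwinding: 1 = 86 − 5·17, i.e. 86·1 + 17·(-5) = 1.
Multiplying through by 11: p = 1·11 = 11, q = (-5)·11 = -55 is a solution.
Check: 172·11 + 34·(-55) = 1892 − 1870 = 22. ✓

p = 11, q = -55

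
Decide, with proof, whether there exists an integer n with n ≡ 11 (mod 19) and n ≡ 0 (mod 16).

gcd(19, 16) = 1, so the Chinese Remainder Theorem guarantees exactly one residue class mod 304 satisfying both.
Write n = 11 + 19t and require 11 + 19t ≡ 0 (mod 16), i.e. 19t ≡ 5 (mod 16).
19 ≡ 3 (mod 16), so this reads 3t ≡ 5 (mod 16). Since 3·11 = 33 = 2·16 + 1, the inverse of 3 mod 16 is 11.
Multiplying by 11: t ≡ 11·5 = 55 ≡ 7 (mod 16).
Taking t = 7 gives n = 11 + 19·7 = 144.
Check: 144 mod 19 = 11, 144 mod 16 = 0. ✓

n = 144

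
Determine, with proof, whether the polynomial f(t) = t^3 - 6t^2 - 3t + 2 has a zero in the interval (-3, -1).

f(-3) = -70 and f(-1) = -2, both negative, so a sign-change argument is unavailable; we show f keeps this sign on the whole interval.
Shift to the endpoint -1: with t = -1 − u (0 < u < 2), one computes f(-1 − u) = -u^3 - 9u^2 - 12u - 2.
All 4 nonzero coefficients of this polynomial in u are negative; hence for u > 0 the value is a sum of negative terms (the constant -2 among them).
Therefore f(t) < 0 throughout (-3, -1), and f has no zero there.

No such root exists.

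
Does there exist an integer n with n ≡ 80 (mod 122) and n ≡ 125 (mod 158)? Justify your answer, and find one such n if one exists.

There is no such integer.

Reduce both congruences modulo 2, which divides 122 and 158: they say n ≡ 80 (mod 2) and n ≡ 125 (mod 2).
These are incompatible: 80 − 125 = -45 is not divisible by 2.
Therefore no such n exists.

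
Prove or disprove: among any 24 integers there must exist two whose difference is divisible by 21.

Yes, this is always true.

There are exactly 21 possible remainders on division by 21.
Since 24 > 21, two of the 24 integers must share a residue class by the pigeonhole principle; call them a and b.
Their difference a − b is then a multiple of 21.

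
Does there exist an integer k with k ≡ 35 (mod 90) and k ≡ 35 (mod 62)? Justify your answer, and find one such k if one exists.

k = 35

The moduli are not coprime: gcd(90, 62) = 2. Compatibility requires 2 ∣ (35 − 35) = 0, which holds, so solutions exist.
The smallest candidate k = 35 works directly: 35 ≡ 35 (mod 62).
Verify: 35 = 0·90 + 35 and 35 = 0·62 + 35. ✓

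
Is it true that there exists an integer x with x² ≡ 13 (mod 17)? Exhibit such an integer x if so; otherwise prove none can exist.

x = 8

x = 8 works: 8² = 64, and 64 − 13 = 51 = 3·17.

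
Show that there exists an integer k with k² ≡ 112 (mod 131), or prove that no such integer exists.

k = 51 works: 51² = 2601, and 2601 − 112 = 2489 = 19·131.

k = 51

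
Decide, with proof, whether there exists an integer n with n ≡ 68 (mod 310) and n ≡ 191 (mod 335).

No, no such integer exists.

Both moduli are multiples of 5 = gcd(310, 335), so any solution would satisfy n ≡ 68 and n ≡ 191 modulo 5 simultaneously.
These are incompatible: 68 − 191 = -123 is not divisible by 5.
Therefore no such n exists.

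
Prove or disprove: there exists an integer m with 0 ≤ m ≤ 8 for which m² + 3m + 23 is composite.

At m = 2: 2² + 3·2 + 23 = 33 = 3·11, which is composite.

m = 2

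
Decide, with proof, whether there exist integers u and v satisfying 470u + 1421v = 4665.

u = 1053, v = -345

470 and 1421 are coprime, so 470u + 1421v ranges over all of ℤ.
Run the Euclidean algorithm on 1421 and 470: 1421 = 3·470 + 11, 470 = 42·11 + 8, 11 = 1·8 + 3, 8 = 2·3 + 2, 3 = 1·2 + 1, 2 = 2·1 + 0.
Working back up the chain: 1 = 3 − 1·2 = 3 − (8 − 2·3) = −8 + 3·3 = −8 + 3·(11 − 1·8) = 3·11 − 4·8 = 3·11 − 4·(470 − 42·11) = −4·470 + 171·11 = −4·470 + 171·(1421 − 3·470) = 171·1421 − 517·470. So 470·(-517) + 1421·171 = 1.
Scaling by 4665 gives the particular solution (u, v) = (-2411805, 797715).
The general solution is u = -2411805 + 1421k, v = 797715 − 470k; taking k = 1698 gives the smaller pair u = 1053, v = -345.
Check: 470·1053 + 1421·(-345) = 494910 − 490245 = 4665. ✓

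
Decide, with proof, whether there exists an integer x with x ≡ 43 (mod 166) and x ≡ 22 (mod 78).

gcd(166, 78) = 2. If x ≡ 43 (mod 166) and x ≡ 22 (mod 78), then x ≡ 43 (mod 2) and x ≡ 22 (mod 2).
These are incompatible: 43 − 22 = 21 is not divisible by 2.
Therefore no such x exists.

There is no such integer.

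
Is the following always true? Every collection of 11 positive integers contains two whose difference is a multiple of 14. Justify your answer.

Try 11 consecutive integers, 11, 12, …, 21. Their remainders mod 14 are 11, 12, 13, 0, 1, 2, 3, 4, 5, 6, 7 — pairwise different, as any 11 ≤ 14 consecutive integers have distinct residues.
The differences between them range over 1, …, 10, none of which is divisible by 14.

No; for instance {11, 12, 13, 14, 15, 16, 17, 18, 19, 20, 21} is a counterexample.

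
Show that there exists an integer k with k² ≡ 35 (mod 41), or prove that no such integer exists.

Apply Euler's criterion with the prime 41: 35 is a quadratic residue iff 35^20 ≡ 1 (mod 41), and a non-residue iff it is ≡ −1.
Repeated squaring mod 41: 35^2 = 1225 ≡ 36; 35^4 ≡ 36² = 1296 ≡ 25; 35^8 ≡ 25² = 625 ≡ 10; 35^16 ≡ 10² = 100 ≡ 18.
Since 20 = 16 + 4, 35^20 ≡ 18 · 25; multiplying out mod 41: 18·25 = 450 ≡ 40. Thus 35^20 ≡ 40 ≡ −1 (mod 41).
The value −1 means 35 is a non-residue modulo 41, so k² ≡ 35 (mod 41) is impossible.

There is no such integer.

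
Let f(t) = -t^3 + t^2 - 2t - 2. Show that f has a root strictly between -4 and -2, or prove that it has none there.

f(-4) = 86 and f(-2) = 14, both positive.
f'(t) = -3t^2 + 2t - 2 has discriminant 2² − 4·(-3)·(-2) = -20 < 0, so f' has no real roots and is negative for every real t.
So f is strictly decreasing; between -4 and -2 its values lie between f(-4) = 86 and f(-2) = 14, all positive. Therefore f has no root in (-4, -2).

No such root exists.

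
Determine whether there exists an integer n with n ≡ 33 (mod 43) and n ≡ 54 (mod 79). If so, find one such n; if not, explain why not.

Since 43 and 79 share no common factor, CRT says the pair of congruences has a solution (unique mod 3397).
Write n = 33 + 43t and require 33 + 43t ≡ 54 (mod 79), i.e. 43t ≡ 21 (mod 79).
Note 43·68 = 2924 ≡ 1 (mod 79) (as 2924 − 1 = 37·79), so 43⁻¹ ≡ 68.
Therefore t ≡ 68·21 = 1428 ≡ 6 (mod 79).
Taking t = 6 gives n = 33 + 43·6 = 291.
Verify: 291 = 6·43 + 33 and 291 = 3·79 + 54. ✓

n = 291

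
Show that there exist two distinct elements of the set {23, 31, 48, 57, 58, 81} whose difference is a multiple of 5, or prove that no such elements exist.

Reduce each element mod 5: 23↦3, 31↦1, 48↦3, 57↦2, 58↦3, 81↦1. The residue 3 repeats (at 23 and 48), and 48 − 23 = 25 = 5·5.

The pair (23, 48) works.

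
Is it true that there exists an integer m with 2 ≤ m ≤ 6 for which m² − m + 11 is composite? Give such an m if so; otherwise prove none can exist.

No such integer m in that range exists.

The values for m = 2, 3, …, 6 are 13, 17, 23, 31, 41, and each of these is prime.
So no value in the range makes the expression composite.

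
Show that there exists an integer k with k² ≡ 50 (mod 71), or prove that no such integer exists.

k = 60 works: 60² = 3600, and 3600 − 50 = 3550 = 50·71.

k = 60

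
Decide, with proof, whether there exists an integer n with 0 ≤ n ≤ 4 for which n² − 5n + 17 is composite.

No, no such integer n in that range exists.

The values for n = 0, 1, …, 4 are 17, 13, 11, 11, 13, and each of these is prime.
So no value in the range makes the expression composite.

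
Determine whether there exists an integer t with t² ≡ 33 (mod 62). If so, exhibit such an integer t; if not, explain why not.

t = 23 works: 23² = 529, and 529 − 33 = 496 = 8·62.

t = 23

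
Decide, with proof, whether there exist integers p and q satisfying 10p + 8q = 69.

gcd(10, 8) = 2, so every integer of the form 10p + 8q is a multiple of 2.
But 69 = 2·34 + 1, so 2 ∤ 69.
So the equation is unsolvable over ℤ.

No such integers exist.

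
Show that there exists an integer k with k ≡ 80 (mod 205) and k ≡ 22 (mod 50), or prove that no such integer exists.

No, no such integer exists.

gcd(205, 50) = 5. If k ≡ 80 (mod 205) and k ≡ 22 (mod 50), then k ≡ 80 (mod 5) and k ≡ 22 (mod 5).
These are incompatible: 80 − 22 = 58 is not divisible by 5.
So no integer satisfies both congruences.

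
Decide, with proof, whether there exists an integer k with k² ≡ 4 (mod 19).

Take k = 2. Then 2² = 4, and since 0 ≤ 4 < 19 this is already reduced: 2² ≡ 4 (mod 19).

k = 2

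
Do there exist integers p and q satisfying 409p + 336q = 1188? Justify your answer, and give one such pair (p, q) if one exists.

Since gcd(409, 336) = 1, every integer is an integer combination of 409 and 336.
Run the Euclidean algorithm on 409 and 336: 409 = 1·336 + 73, 336 = 4·73 + 44, 73 = 1·44 + 29, 44 = 1·29 + 15, 29 = 1·15 + 14, 15 = 1·14 + 1, 14 = 14·1 + 0.
Working back up the chain: 1 = 15 − 1·14 = 15 − (29 − 1·15) = −29 + 2·15 = −29 + 2·(44 − 1·29) = 2·44 − 3·29 = 2·44 − 3·(73 − 1·44) = −3·73 + 5·44 = −3·73 + 5·(336 − 4·73) = 5·336 − 23·73 = 5·336 − 23·(409 − 1·336) = −23·409 + 28·336. So 409·(-23) + 336·28 = 1.
Scaling by 1188 gives the particular solution (p, q) = (-27324, 33264).
The general solution is p = -27324 + 336k, q = 33264 − 409k; taking k = 82 gives the smaller pair p = 228, q = -274.
Check: 409·228 + 336·(-274) = 93252 − 92064 = 1188. ✓

p = 228, q = -274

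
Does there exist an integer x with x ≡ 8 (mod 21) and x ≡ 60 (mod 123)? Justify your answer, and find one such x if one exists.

No, no such integer exists.

Both moduli are multiples of 3 = gcd(21, 123), so any solution would satisfy x ≡ 8 and x ≡ 60 modulo 3 simultaneously.
However 8 ≡ 2 and 60 ≡ 0 (mod 3), and 2 ≠ 0.
Therefore no such x exists.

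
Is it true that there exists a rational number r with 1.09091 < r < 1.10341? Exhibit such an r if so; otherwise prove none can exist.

r = 11/10

Look for a denominator N such that an integer falls strictly between N·1.09091 and N·1.10341. N = 10 works: 10·1.09091 = 10.90910 < 11 < 11.03410 = 10·1.10341.
Dividing back, 1.09091 < 11/10 < 1.10341, and 11/10 is rational.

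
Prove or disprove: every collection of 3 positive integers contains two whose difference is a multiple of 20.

No, the set {87, 88, 89} is a counterexample.

Try 3 consecutive integers, 87, 88, 89. Their remainders mod 20 are 7, 8, 9 — pairwise different, as any 3 ≤ 20 consecutive integers have distinct residues.
Any two of them differ by at most 2 < 20 and by at least 1, so no difference is a multiple of 20.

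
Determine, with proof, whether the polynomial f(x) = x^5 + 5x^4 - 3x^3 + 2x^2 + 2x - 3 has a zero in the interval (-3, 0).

Such a root exists.

f(-3) = 252 and f(0) = -3, which have opposite signs.
Since f is a polynomial it is continuous on [-3, 0].
By the Intermediate Value Theorem, f takes the value 0 somewhere in the open interval.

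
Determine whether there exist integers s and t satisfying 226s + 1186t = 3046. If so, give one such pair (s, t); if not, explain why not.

Every value of 226s + 1186t is a multiple of gcd(226, 1186) = 2; since 2 ∣ 3046, solutions exist.
Dividing through by 2 reduces the equation to 113s + 593t = 1523.
Run the Euclidean algorithm on 593 and 113: 593 = 5·113 + 28, 113 = 4·28 + 1, 28 = 28·1 + 0.
Back-substituting, 1 = 113 − 4·28 = 113 − 4·(593 − 5·113) = −4·593 + 21·113; that is, 113·21 + 593·(-4) = 1.
Multiplying through by 1523: s = 21·1523 = 31983, t = (-4)·1523 = -6092 is a solution.
Shifting by a multiple of (593, −113) keeps it a solution: s = 31983 − 53·593 = 554, t = -6092 + 53·113 = -103.
Check: 226·554 + 1186·(-103) = 125204 − 122158 = 3046. ✓

s = 554, t = -103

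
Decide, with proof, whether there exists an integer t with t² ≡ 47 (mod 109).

109 is prime, so by Euler's criterion 47 is a square mod 109 iff 47^((109−1)/2) = 47^54 ≡ 1 (mod 109).
Repeated squaring mod 109: 47^2 = 2209 ≡ 29; 47^4 ≡ 29² = 841 ≡ 78; 47^8 ≡ 78² = 6084 ≡ 89; 47^16 ≡ 89² = 7921 ≡ 73; 47^32 ≡ 73² = 5329 ≡ 97.
Since 54 = 32 + 16 + 4 + 2, 47^54 ≡ 97 · 73 · 78 · 29; multiplying out mod 109: 97·73 = 7081 ≡ 105, then 105·78 = 8190 ≡ 15, then 15·29 = 435 ≡ 108. Thus 47^54 ≡ 108 ≡ −1 (mod 109).
By Euler's criterion 47 is a quadratic non-residue mod 109: no t satisfies t² ≡ 47 (mod 109).

There is no such integer.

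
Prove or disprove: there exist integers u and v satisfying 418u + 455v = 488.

418 and 455 are coprime, so 418u + 455v ranges over all of ℤ.
Run the Euclidean algorithm on 455 and 418: 455 = 1·418 + 37, 418 = 11·37 + 11, 37 = 3·11 + 4, 11 = 2·4 + 3, 4 = 1·3 + 1, 3 = 3·1 + 0.
Back-substituting, 1 = 4 − 1·3 = 4 − (11 − 2·4) = −11 + 3·4 = −11 + 3·(37 − 3·11) = 3·37 − 10·11 = 3·37 − 10·(418 − 11·37) = −10·418 + 113·37 = −10·418 + 113·(455 − 1·418) = 113·455 − 123·418; that is, 418·(-123) + 455·113 = 1.
Scaling by 488 gives the particular solution (u, v) = (-60024, 55144).
The general solution is u = -60024 + 455k, v = 55144 − 418k; taking k = 132 gives the smaller pair u = 36, v = -32.
Indeed 418·36 + 455·(-32) = 15048 − 14560 = 488.

u = 36, v = -32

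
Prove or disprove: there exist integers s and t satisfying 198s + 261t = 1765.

Any value of 198s + 261t is a multiple of gcd(198, 261) = 9.
However 1765 leaves remainder 1 on division by 9.
So the equation is unsolvable over ℤ.

No such integers exist.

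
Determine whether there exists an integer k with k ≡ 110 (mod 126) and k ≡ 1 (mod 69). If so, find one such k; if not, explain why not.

There is no such integer.

Both moduli are multiples of 3 = gcd(126, 69), so any solution would satisfy k ≡ 110 and k ≡ 1 modulo 3 simultaneously.
However 110 ≡ 2 and 1 ≡ 1 (mod 3), and 2 ≠ 1.
So no integer satisfies both congruences.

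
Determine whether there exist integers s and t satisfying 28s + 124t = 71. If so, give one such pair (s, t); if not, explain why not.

Both 28 and 124 are divisible by gcd(28, 124) = 4, hence so is any combination 28s + 124t.
However 71 leaves remainder 3 on division by 4.
Hence no integers s, t satisfy the equation.

No, no such integers exist.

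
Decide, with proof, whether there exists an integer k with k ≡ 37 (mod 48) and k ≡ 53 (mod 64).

Here gcd(48, 64) = 16, and both 37 and 53 leave remainder 5 mod 16, so the system is consistent.
The integers ≡ 37 (mod 48) are 37, 85, 133, 181, …; their remainders mod 64 are 37, 21, 5, 53, so k = 181 is the first that is ≡ 53 (mod 64).
Check: 181 mod 48 = 37, 181 mod 64 = 53. ✓

k = 181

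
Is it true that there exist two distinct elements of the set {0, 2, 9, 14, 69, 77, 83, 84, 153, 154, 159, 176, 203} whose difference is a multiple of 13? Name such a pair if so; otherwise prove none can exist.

Two integers differ by a multiple of 13 exactly when they have the same residue mod 13. The residues are 0↦0, 2↦2, 9↦9, 14↦1, 69↦4, 77↦12, 83↦5, 84↦6, 153↦10, 154↦11, 159↦3, 176↦7, 203↦8.
All 13 residues are distinct, so no two elements differ by a multiple of 13.

No, no such pair exists.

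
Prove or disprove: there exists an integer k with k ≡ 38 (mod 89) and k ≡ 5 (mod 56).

k = 4933

The moduli 89 and 56 are coprime, so by the Chinese Remainder Theorem a unique solution modulo 4984 exists.
Any solution of the first congruence is k = 38 + 89t; substituting into the second, 89t ≡ 5 − 38 ≡ 23 (mod 56).
89 ≡ 33 (mod 56), so this reads 33t ≡ 23 (mod 56). Since 33·17 = 561 = 10·56 + 1, the inverse of 33 mod 56 is 17.
Therefore t ≡ 17·23 = 391 ≡ 55 (mod 56).
With t = 55: k = 38 + 89·55 = 4933.
Indeed 4933 ≡ 38 (mod 89) and 4933 ≡ 5 (mod 56).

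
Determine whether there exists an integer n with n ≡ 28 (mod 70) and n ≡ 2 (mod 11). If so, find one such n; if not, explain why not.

gcd(70, 11) = 1, so the Chinese Remainder Theorem guarantees exactly one residue class mod 770 satisfying both.
Any solution of the first congruence is n = 28 + 70t; substituting into the second, 70t ≡ 2 − 28 ≡ 7 (mod 11).
70 ≡ 4 (mod 11), so this reads 4t ≡ 7 (mod 11). To invert 4 modulo 11: 11 = 2·4 + 3, 4 = 1·3 + 1, 3 = 3·1 + 0, and unwinding, 1 = 4 − 1·3 = 4 − (11 − 2·4) = −11 + 3·4. Thus 4⁻¹ ≡ 3 (mod 11).
Multiplying by 3: t ≡ 3·7 = 21 ≡ 10 (mod 11).
Taking t = 10 gives n = 28 + 70·10 = 728.
Indeed 728 ≡ 28 (mod 70) and 728 ≡ 2 (mod 11).

n = 728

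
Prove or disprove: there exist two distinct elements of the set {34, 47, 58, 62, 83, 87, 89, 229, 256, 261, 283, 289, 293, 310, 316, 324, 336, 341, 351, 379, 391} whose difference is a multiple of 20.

Yes: 47 and 87.

Both 47 and 87 leave remainder 7 on division by 20; their difference 40 = 2·20 is a multiple of 20.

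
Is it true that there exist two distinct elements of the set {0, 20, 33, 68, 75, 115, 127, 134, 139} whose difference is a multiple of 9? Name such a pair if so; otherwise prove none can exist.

There is no such pair.

Reduce each element modulo 9: 0↦0, 20↦2, 33↦6, 68↦5, 75↦3, 115↦7, 127↦1, 134↦8, 139↦4.
No residue repeats among the 9 elements, so no pair has difference ≡ 0 (mod 9).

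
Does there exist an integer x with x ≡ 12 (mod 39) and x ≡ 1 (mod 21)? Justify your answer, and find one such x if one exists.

There is no such integer.

Both moduli are multiples of 3 = gcd(39, 21), so any solution would satisfy x ≡ 12 and x ≡ 1 modulo 3 simultaneously.
But 12 mod 3 = 0 while 1 mod 3 = 1, a contradiction.
Therefore no such x exists.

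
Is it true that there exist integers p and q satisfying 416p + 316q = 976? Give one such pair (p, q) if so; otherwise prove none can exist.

Since gcd(416, 316) = 4 and 976 = 4·244, Bézout's identity guarantees a solution.
Dividing through by 4 reduces the equation to 104p + 79q = 244.
Dividing repeatedly: 104 = 1·79 + 25, 79 = 3·25 + 4, 25 = 6·4 + 1, 4 = 4·1 + 0.
Working back up the chain: 1 = 25 − 6·4 = 25 − 6·(79 − 3·25) = −6·79 + 19·25 = −6·79 + 19·(104 − 1·79) = 19·104 − 25·79. So 104·19 + 79·(-25) = 1.
Multiplying through by 244: p = 19·244 = 4636, q = (-25)·244 = -6100 is a solution.
Subtracting 58·79 from p and adding 58·104 to q gives the tidier solution (54, -68).
Check: 416·54 + 316·(-68) = 22464 − 21488 = 976. ✓

p = 54, q = -68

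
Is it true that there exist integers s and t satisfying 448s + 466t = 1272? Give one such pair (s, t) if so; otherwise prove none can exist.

s = 7, t = -4

Since gcd(448, 466) = 2 and 1272 = 2·636, Bézout's identity guarantees a solution.
Dividing through by 2 reduces the equation to 224s + 233t = 636.
Dividing repeatedly: 233 = 1·224 + 9, 224 = 24·9 + 8, 9 = 1·8 + 1, 8 = 8·1 + 0.
Back-substituting, 1 = 9 − 1·8 = 9 − (224 − 24·9) = −224 + 25·9 = −224 + 25·(233 − 1·224) = 25·233 − 26·224; that is, 224·(-26) + 233·25 = 1.
Times 636: 224·(-16536) + 233·15900 = 636, so (-16536, 15900) solves it.
Adding 71·233 to s and subtracting 71·224 from t gives the tidier solution (7, -4).
Indeed 448·7 + 466·(-4) = 3136 − 1864 = 1272.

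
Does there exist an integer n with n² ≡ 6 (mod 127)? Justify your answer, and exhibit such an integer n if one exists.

No such integer exists.

127 is prime, so by Euler's criterion 6 is a square mod 127 iff 6^((127−1)/2) = 6^63 ≡ 1 (mod 127).
Repeated squaring mod 127: 6^2 = 36 ≡ 36; 6^4 ≡ 36² = 1296 ≡ 26; 6^8 ≡ 26² = 676 ≡ 41; 6^16 ≡ 41² = 1681 ≡ 30; 6^32 ≡ 30² = 900 ≡ 11.
Since 63 = 32 + 16 + 8 + 4 + 2 + 1, 6^63 ≡ 11 · 30 · 41 · 26 · 36 · 6; multiplying out mod 127: 11·30 = 330 ≡ 76, then 76·41 = 3116 ≡ 68, then 68·26 = 1768 ≡ 117, then 117·36 = 4212 ≡ 21, then 21·6 = 126 ≡ 126. Thus 6^63 ≡ 126 ≡ −1 (mod 127).
The value −1 means 6 is a non-residue modulo 127, so n² ≡ 6 (mod 127) is impossible.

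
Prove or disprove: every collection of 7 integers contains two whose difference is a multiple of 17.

Consider the 7 integers 72, 73, …, 78. They lie in distinct residue classes modulo 17, since 7 ≤ 17.
The differences between them range over 1, …, 6, none of which is divisible by 17.

No; for instance {72, 73, 74, 75, 76, 77, 78} is a counterexample.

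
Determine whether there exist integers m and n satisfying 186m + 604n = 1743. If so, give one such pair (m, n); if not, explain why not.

No such integers exist.

Both 186 and 604 are divisible by gcd(186, 604) = 2, hence so is any combination 186m + 604n.
But 1743 is not a multiple of 2 (it leaves remainder 1).
Hence no integers m, n satisfy the equation.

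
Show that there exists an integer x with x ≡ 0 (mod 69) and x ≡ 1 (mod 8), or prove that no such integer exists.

gcd(69, 8) = 1, so the Chinese Remainder Theorem guarantees exactly one residue class mod 552 satisfying both.
Write x = 0 + 69t and require 0 + 69t ≡ 1 (mod 8), i.e. 69t ≡ 1 (mod 8).
69 ≡ 5 (mod 8), so this reads 5t ≡ 1 (mod 8). Since 5·5 = 25 = 3·8 + 1, the inverse of 5 mod 8 is 5.
Multiplying by 5: t ≡ 5·1 = 5 (mod 8).
Taking t = 5 gives x = 0 + 69·5 = 345.
Indeed 345 ≡ 0 (mod 69) and 345 ≡ 1 (mod 8).

x = 345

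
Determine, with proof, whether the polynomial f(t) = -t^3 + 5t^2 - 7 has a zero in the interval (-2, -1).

Yes, f has a root in the interval.

f(-2) = 21 and f(-1) = -1, which have opposite signs.
f is continuous everywhere (it is a polynomial), in particular on [-2, -1].
By the Intermediate Value Theorem f must vanish at some point of (-2, -1).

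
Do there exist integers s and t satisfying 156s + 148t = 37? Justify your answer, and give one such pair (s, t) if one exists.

gcd(156, 148) = 4, so every integer of the form 156s + 148t is a multiple of 4.
But 37 = 4·9 + 1, so 4 ∤ 37.
Hence no integers s, t satisfy the equation.

No, no such integers exist.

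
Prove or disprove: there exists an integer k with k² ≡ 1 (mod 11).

k = 1

Take k = 1. Then 1² = 1, and since 0 ≤ 1 < 11 this is already reduced: 1² ≡ 1 (mod 11).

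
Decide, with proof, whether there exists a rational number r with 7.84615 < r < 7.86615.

r = 55/7

Look for a denominator N such that an integer falls strictly between N·7.84615 and N·7.86615. N = 7 works: 7·7.84615 = 54.92305 < 55 < 55.06305 = 7·7.86615.
So r = 55/7 works: it is a ratio of integers, and dividing 7·7.84615 < 55 < 7·7.86615 through by 7 gives 7.84615 < 55/7 < 7.86615.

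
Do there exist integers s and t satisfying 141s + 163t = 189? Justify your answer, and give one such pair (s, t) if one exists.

s = 147, t = -126

Since gcd(141, 163) = 1, every integer is an integer combination of 141 and 163.
Run the Euclidean algorithm on 163 and 141: 163 = 1·141 + 22, 141 = 6·22 + 9, 22 = 2·9 + 4, 9 = 2·4 + 1, 4 = 4·1 + 0.
Back-substituting, 1 = 9 − 2·4 = 9 − 2·(22 − 2·9) = −2·22 + 5·9 = −2·22 + 5·(141 − 6·22) = 5·141 − 32·22 = 5·141 − 32·(163 − 1·141) = −32·163 + 37·141; that is, 141·37 + 163·(-32) = 1.
Times 189: 141·6993 + 163·(-6048) = 189, so (6993, -6048) solves it.
Subtracting 42·163 from s and adding 42·141 to t gives the tidier solution (147, -126).
Indeed 141·147 + 163·(-126) = 20727 − 20538 = 189.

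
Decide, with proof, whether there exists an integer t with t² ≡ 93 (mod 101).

101 is prime, so by Euler's criterion 93 is a square mod 101 iff 93^((101−1)/2) = 93^50 ≡ 1 (mod 101).
Squaring successively (mod 101): 93^2 = 8649 ≡ 64; 93^4 ≡ 64² = 4096 ≡ 56; 93^8 ≡ 56² = 3136 ≡ 5; 93^16 ≡ 5² = 25 ≡ 25; 93^32 ≡ 25² = 625 ≡ 19.
Since 50 = 32 + 16 + 2, 93^50 ≡ 19 · 25 · 64; multiplying out mod 101: 19·25 = 475 ≡ 71, then 71·64 = 4544 ≡ 100. Thus 93^50 ≡ 100 ≡ −1 (mod 101).
By Euler's criterion 93 is a quadratic non-residue mod 101: no t satisfies t² ≡ 93 (mod 101).

There is no such integer.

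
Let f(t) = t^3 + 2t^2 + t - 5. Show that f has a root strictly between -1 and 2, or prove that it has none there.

f(-1) = -5 and f(2) = 13, which have opposite signs.
As a polynomial, f is continuous on every closed interval.
By the Intermediate Value Theorem f must vanish at some point of (-1, 2).

Such a root exists.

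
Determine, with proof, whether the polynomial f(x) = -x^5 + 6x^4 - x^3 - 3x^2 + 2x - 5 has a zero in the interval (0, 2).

Such a root exists.

f(0) = -5 and f(2) = 43, which have opposite signs.
Since f is a polynomial it is continuous on [0, 2].
By the Intermediate Value Theorem f must vanish at some point of (0, 2).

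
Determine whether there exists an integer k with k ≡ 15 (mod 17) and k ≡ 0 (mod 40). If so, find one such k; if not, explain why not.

k = 440

Since 17 and 40 share no common factor, CRT says the pair of congruences has a solution (unique mod 680).
Write k = 15 + 17t and require 15 + 17t ≡ 0 (mod 40), i.e. 17t ≡ 25 (mod 40).
To invert 17 modulo 40: 40 = 2·17 + 6, 17 = 2·6 + 5, 6 = 1·5 + 1, 5 = 5·1 + 0, and unwinding, 1 = 6 − 1·5 = 6 − (17 − 2·6) = −17 + 3·6 = −17 + 3·(40 − 2·17) = 3·40 − 7·17. Thus 17⁻¹ ≡ -7 ≡ 33 (mod 40).
Therefore t ≡ 33·25 = 825 ≡ 25 (mod 40).
Taking t = 25 gives k = 15 + 17·25 = 440.
Indeed 440 ≡ 15 (mod 17) and 440 ≡ 0 (mod 40).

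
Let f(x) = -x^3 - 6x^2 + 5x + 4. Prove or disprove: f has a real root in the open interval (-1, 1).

Yes, f has a root in the interval.

f(-1) = -6 and f(1) = 2, which have opposite signs.
Since f is a polynomial it is continuous on [-1, 1].
By the Intermediate Value Theorem f must vanish at some point of (-1, 1).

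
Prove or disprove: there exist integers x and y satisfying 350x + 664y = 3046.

x = 77, y = -36

gcd(350, 664) = 2, and 2 divides 3046, so integer solutions exist.
Dividing through by 2 reduces the equation to 175x + 332y = 1523.
Euclidean algorithm: 332 = 1·175 + 157, 175 = 1·157 + 18, 157 = 8·18 + 13, 18 = 1·13 + 5, 13 = 2·5 + 3, 5 = 1·3 + 2, 3 = 1·2 + 1, 2 = 2·1 + 0.
Working back up the chain: 1 = 3 − 1·2 = 3 − (5 − 1·3) = −5 + 2·3 = −5 + 2·(13 − 2·5) = 2·13 − 5·5 = 2·13 − 5·(18 − 1·13) = −5·18 + 7·13 = −5·18 + 7·(157 − 8·18) = 7·157 − 61·18 = 7·157 − 61·(175 − 1·157) = −61·175 + 68·157 = −61·175 + 68·(332 − 1·175) = 68·332 − 129·175. So 175·(-129) + 332·68 = 1.
Scaling by 1523 gives the particular solution (x, y) = (-196467, 103564).
Adding 592·332 to x and subtracting 592·175 from y gives the tidier solution (77, -36).
Indeed 350·77 + 664·(-36) = 26950 − 23904 = 3046.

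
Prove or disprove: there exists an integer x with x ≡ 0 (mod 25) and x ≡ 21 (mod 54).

x = 75

gcd(25, 54) = 1, so the Chinese Remainder Theorem guarantees exactly one residue class mod 1350 satisfying both.
Any solution of the first congruence is x = 0 + 25t; substituting into the second, 25t ≡ 21 − 0 ≡ 21 (mod 54).
Invert 25 mod 54 by the Euclidean algorithm: 54 = 2·25 + 4, 25 = 6·4 + 1, 4 = 4·1 + 0; back-substituting, 1 = 25 − 6·4 = 25 − 6·(54 − 2·25) = −6·54 + 13·25. Hence 25·13 ≡ 1, so 25⁻¹ ≡ 13 (mod 54).
Multiplying by 13: t ≡ 13·21 = 273 ≡ 3 (mod 54).
With t = 3: x = 0 + 25·3 = 75.
Check: 75 mod 25 = 0, 75 mod 54 = 21. ✓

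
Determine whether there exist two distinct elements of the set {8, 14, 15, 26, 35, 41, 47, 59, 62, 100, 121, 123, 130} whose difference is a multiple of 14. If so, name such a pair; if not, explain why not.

Reduce each element modulo 14: 8↦8, 14↦0, 15↦1, 26↦12, 35↦7, 41↦13, 47↦5, 59↦3, 62↦6, 100↦2, 121↦9, 123↦11, 130↦4.
All 13 residues are distinct, so no two elements differ by a multiple of 14.

No, no such pair exists.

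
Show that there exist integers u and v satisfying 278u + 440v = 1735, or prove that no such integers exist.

No, no such integers exist.

gcd(278, 440) = 2, so every integer of the form 278u + 440v is a multiple of 2.
But 1735 = 2·867 + 1, so 2 ∤ 1735.
So the equation is unsolvable over ℤ.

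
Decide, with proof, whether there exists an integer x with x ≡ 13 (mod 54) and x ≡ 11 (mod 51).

There is no such integer.

Both moduli are multiples of 3 = gcd(54, 51), so any solution would satisfy x ≡ 13 and x ≡ 11 modulo 3 simultaneously.
However 13 ≡ 1 and 11 ≡ 2 (mod 3), and 1 ≠ 2.
Therefore no such x exists.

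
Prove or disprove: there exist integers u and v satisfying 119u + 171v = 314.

u = 40, v = -26

119 and 171 are coprime, so 119u + 171v ranges over all of ℤ.
Euclidean algorithm: 171 = 1·119 + 52, 119 = 2·52 + 15, 52 = 3·15 + 7, 15 = 2·7 + 1, 7 = 7·1 + 0.
Unwinding: 1 = 15 − 2·7 = 15 − 2·(52 − 3·15) = −2·52 + 7·15 = −2·52 + 7·(119 − 2·52) = 7·119 − 16·52 = 7·119 − 16·(171 − 1·119) = −16·171 + 23·119, i.e. 119·23 + 171·(-16) = 1.
Scaling by 314 gives the particular solution (u, v) = (7222, -5024).
Shifting by a multiple of (171, −119) keeps it a solution: u = 7222 − 42·171 = 40, v = -5024 + 42·119 = -26.
Check: 119·40 + 171·(-26) = 4760 − 4446 = 314. ✓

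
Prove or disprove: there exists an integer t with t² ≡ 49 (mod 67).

t = 7

Take t = 7. Then 7² = 49, and since 0 ≤ 49 < 67 this is already reduced: 7² ≡ 49 (mod 67).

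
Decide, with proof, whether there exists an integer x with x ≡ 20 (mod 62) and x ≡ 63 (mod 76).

No such integer exists.

gcd(62, 76) = 2. If x ≡ 20 (mod 62) and x ≡ 63 (mod 76), then x ≡ 20 (mod 2) and x ≡ 63 (mod 2).
But 20 mod 2 = 0 while 63 mod 2 = 1, a contradiction.
Therefore no such x exists.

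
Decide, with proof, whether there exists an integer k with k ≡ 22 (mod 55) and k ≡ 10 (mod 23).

gcd(55, 23) = 1, so the Chinese Remainder Theorem guarantees exactly one residue class mod 1265 satisfying both.
Any solution of the first congruence is k = 22 + 55t; substituting into the second, 55t ≡ 10 − 22 ≡ 11 (mod 23).
55 ≡ 9 (mod 23), so this reads 9t ≡ 11 (mod 23). Invert 9 mod 23 by the Euclidean algorithm: 23 = 2·9 + 5, 9 = 1·5 + 4, 5 = 1·4 + 1, 4 = 4·1 + 0; back-substituting, 1 = 5 − 1·4 = 5 − (9 − 1·5) = −9 + 2·5 = −9 + 2·(23 − 2·9) = 2·23 − 5·9. Hence 9·(-5) ≡ 1, so 9⁻¹ ≡ -5 ≡ 18 (mod 23).
Multiplying by 18: t ≡ 18·11 = 198 ≡ 14 (mod 23).
Taking t = 14 gives k = 22 + 55·14 = 792.
Verify: 792 = 14·55 + 22 and 792 = 34·23 + 10. ✓

k = 792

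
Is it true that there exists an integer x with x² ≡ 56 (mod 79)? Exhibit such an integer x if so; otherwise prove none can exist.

79 is prime, so by Euler's criterion 56 is a square mod 79 iff 56^((79−1)/2) = 56^39 ≡ 1 (mod 79).
Squaring successively (mod 79): 56^2 = 3136 ≡ 55; 56^4 ≡ 55² = 3025 ≡ 23; 56^8 ≡ 23² = 529 ≡ 55; 56^16 ≡ 55² = 3025 ≡ 23; 56^32 ≡ 23² = 529 ≡ 55.
Since 39 = 32 + 4 + 2 + 1, 56^39 ≡ 55 · 23 · 55 · 56; multiplying out mod 79: 55·23 = 1265 ≡ 1, then 1·55 = 55 ≡ 55, then 55·56 = 3080 ≡ 78. Thus 56^39 ≡ 78 ≡ −1 (mod 79).
By Euler's criterion 56 is a quadratic non-residue mod 79: no x satisfies x² ≡ 56 (mod 79).

There is no such integer.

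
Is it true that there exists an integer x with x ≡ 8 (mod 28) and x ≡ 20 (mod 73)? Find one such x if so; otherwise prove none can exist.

gcd(28, 73) = 1, so the Chinese Remainder Theorem guarantees exactly one residue class mod 2044 satisfying both.
Any solution of the first congruence is x = 8 + 28t; substituting into the second, 28t ≡ 20 − 8 ≡ 12 (mod 73).
Note 28·60 = 1680 ≡ 1 (mod 73) (as 1680 − 1 = 23·73), so 28⁻¹ ≡ 60.
Therefore t ≡ 60·12 = 720 ≡ 63 (mod 73).
Taking t = 63 gives x = 8 + 28·63 = 1772.
Verify: 1772 = 63·28 + 8 and 1772 = 24·73 + 20. ✓

x = 1772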